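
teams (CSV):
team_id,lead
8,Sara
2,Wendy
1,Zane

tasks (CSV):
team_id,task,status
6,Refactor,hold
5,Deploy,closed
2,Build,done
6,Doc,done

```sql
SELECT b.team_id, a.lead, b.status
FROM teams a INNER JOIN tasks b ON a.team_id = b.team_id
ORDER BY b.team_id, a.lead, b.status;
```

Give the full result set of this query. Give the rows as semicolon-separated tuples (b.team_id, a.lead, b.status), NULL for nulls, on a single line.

(2, Wendy, done)

INNER JOIN keeps only pairs where the ON condition holds.
Matching on a.team_id = b.team_id.
- team_id=8: no matching b row, dropped.
- team_id=2: 1 matching b row(s), so 1 row(s) emitted.
- team_id=1: no matching b row, dropped.
After projecting and ordering:
b.team_id | a.lead | b.status
2 | Wendy | done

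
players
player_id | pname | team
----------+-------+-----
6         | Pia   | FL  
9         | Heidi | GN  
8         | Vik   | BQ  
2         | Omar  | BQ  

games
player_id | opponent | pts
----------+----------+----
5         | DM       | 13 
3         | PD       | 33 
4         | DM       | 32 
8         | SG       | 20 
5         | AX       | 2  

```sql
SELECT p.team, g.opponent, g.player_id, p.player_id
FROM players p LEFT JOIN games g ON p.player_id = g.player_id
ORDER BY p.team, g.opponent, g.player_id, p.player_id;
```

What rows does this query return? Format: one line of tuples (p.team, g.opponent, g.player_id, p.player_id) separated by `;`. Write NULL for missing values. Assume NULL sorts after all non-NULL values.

LEFT JOIN keeps every row from `players`; unmatched rows get NULL for `games`'s columns.
Matching on p.player_id = g.player_id.
- p (player_id=6) has no partner → padded with NULL.
- p (player_id=9) has no partner → padded with NULL.
- p (player_id=8) pairs with 1 row(s) of g.
- p (player_id=2) has no partner → padded with NULL.
After projecting and ordering:
p.team | g.opponent | g.player_id | p.player_id
BQ | SG | 8 | 8
BQ | NULL | NULL | 2
FL | NULL | NULL | 6
GN | NULL | NULL | 9

(BQ, SG, 8, 8); (BQ, NULL, NULL, 2); (FL, NULL, NULL, 6); (GN, NULL, NULL, 9)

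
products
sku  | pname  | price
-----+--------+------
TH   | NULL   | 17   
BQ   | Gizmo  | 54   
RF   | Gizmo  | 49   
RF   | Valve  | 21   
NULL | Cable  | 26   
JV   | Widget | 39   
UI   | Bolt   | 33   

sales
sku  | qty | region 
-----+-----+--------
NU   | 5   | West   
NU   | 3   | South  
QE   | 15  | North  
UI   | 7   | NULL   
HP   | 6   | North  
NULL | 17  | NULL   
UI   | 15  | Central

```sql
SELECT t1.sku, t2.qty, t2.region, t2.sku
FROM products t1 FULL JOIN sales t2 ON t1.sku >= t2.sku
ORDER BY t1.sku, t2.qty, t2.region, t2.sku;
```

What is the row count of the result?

FULL OUTER JOIN keeps every row from both sides; unmatched rows get NULL for the other side's columns.
Matching on t1.sku >= t2.sku. A NULL in a compared column never satisfies the condition.
- t1 (sku=TH) pairs with 4 row(s) of t2.
- t1 (sku=BQ) has no partner → padded with NULL.
- t1 (sku=RF) pairs with 4 row(s) of t2.
- t1 (sku=RF) pairs with 4 row(s) of t2.
- t1 (sku=NULL) has no partner → padded with NULL.
- t1 (sku=JV) pairs with 1 row(s) of t2.
- t1 (sku=UI) pairs with 6 row(s) of t2.
- 1 row(s) from t2 found no t1 partner → padded with NULL.
Total: 19 matched + 3 padded = 22 rows.

22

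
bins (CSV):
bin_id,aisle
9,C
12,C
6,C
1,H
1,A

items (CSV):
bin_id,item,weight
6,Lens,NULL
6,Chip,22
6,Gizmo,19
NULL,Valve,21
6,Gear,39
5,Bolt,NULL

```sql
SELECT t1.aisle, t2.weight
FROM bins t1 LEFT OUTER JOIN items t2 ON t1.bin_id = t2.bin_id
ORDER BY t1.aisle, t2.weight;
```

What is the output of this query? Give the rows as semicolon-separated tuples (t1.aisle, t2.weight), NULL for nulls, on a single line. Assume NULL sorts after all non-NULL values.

(A, NULL); (C, 19); (C, 22); (C, 39); (C, NULL); (C, NULL); (C, NULL); (H, NULL)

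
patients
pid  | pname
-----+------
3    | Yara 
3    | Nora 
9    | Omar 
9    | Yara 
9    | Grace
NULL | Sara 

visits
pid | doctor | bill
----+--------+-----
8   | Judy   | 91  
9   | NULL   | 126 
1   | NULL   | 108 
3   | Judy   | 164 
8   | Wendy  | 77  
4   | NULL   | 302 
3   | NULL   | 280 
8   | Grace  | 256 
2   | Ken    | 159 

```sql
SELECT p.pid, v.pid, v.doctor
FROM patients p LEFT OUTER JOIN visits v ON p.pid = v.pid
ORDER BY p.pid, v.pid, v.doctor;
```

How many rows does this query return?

8

LEFT JOIN keeps every row from `patients`; unmatched rows get NULL for `visits`'s columns.
Matching on p.pid = v.pid. A NULL in a compared column never satisfies the condition.
- p[0] pid=3 → 2 match(es) in v → 2 row(s).
- p[1] pid=3 → 2 match(es) in v → 2 row(s).
- p[2] pid=9 → 1 match(es) in v → 1 row(s).
- p[3] pid=9 → 1 match(es) in v → 1 row(s).
- p[4] pid=9 → 1 match(es) in v → 1 row(s).
- p[5] pid=NULL → no match; kept with NULLs on the v side.
Total: 7 matched + 1 padded = 8 rows.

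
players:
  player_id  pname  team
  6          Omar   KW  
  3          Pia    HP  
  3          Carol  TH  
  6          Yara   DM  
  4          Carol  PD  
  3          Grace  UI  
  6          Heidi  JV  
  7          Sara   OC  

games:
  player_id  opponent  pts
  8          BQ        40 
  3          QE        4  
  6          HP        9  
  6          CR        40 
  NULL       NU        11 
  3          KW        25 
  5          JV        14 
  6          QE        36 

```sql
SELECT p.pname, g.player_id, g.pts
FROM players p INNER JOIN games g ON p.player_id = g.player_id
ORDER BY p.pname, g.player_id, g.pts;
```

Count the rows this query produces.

INNER JOIN keeps only pairs where the ON condition holds.
Matching on p.player_id = g.player_id. A NULL in a compared column never satisfies the condition.
- p (player_id=6) pairs with 3 row(s) of g.
- p (player_id=3) pairs with 2 row(s) of g.
- p (player_id=3) pairs with 2 row(s) of g.
- p (player_id=6) pairs with 3 row(s) of g.
- p (player_id=4) has no partner → excluded.
- p (player_id=3) pairs with 2 row(s) of g.
- p (player_id=6) pairs with 3 row(s) of g.
- p (player_id=7) has no partner → excluded.
Total: 15 rows.

15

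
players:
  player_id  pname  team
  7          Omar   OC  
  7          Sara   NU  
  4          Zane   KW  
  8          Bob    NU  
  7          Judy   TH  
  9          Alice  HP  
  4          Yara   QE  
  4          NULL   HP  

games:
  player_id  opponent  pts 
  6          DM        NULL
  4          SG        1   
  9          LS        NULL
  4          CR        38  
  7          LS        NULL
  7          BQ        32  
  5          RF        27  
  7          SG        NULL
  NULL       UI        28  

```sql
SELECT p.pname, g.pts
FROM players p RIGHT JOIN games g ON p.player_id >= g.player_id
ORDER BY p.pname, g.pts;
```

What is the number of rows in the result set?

43

RIGHT JOIN keeps every row from `games`; unmatched rows get NULL for `players`'s columns.
Matching on p.player_id >= g.player_id. A NULL in a compared column never satisfies the condition.
- player_id=7: 7 matching g row(s), so 7 row(s) emitted.
- player_id=7: 7 matching g row(s), so 7 row(s) emitted.
- player_id=4: 2 matching g row(s), so 2 row(s) emitted.
- player_id=8: 7 matching g row(s), so 7 row(s) emitted.
- player_id=7: 7 matching g row(s), so 7 row(s) emitted.
- player_id=9: 8 matching g row(s), so 8 row(s) emitted.
- player_id=4: 2 matching g row(s), so 2 row(s) emitted.
- player_id=4: 2 matching g row(s), so 2 row(s) emitted.
- 1 row(s) from g found no p partner → padded with NULL.
Total: 42 matched + 1 padded = 43 rows.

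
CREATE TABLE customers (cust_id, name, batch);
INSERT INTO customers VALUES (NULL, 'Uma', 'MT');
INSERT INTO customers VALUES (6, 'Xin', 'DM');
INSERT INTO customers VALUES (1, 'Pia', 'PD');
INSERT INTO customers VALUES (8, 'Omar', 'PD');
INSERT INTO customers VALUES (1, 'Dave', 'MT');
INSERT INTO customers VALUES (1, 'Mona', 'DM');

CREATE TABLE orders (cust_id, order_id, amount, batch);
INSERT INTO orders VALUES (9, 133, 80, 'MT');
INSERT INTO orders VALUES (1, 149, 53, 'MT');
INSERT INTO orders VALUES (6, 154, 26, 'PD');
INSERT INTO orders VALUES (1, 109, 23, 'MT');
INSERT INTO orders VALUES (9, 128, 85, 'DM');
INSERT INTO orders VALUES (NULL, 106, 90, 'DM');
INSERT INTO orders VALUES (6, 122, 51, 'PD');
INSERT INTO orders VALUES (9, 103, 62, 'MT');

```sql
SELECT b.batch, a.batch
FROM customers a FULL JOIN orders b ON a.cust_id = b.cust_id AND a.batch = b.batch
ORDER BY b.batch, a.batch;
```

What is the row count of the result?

FULL OUTER JOIN keeps every row from both sides; unmatched rows get NULL for the other side's columns.
Matching on a.cust_id = b.cust_id AND a.batch = b.batch. A NULL in a compared column never satisfies the condition.
Matched pairs: 2; unmatched a rows kept: 5; unmatched b rows kept: 6.
Total: 2 matched + 11 padded = 13 rows.

13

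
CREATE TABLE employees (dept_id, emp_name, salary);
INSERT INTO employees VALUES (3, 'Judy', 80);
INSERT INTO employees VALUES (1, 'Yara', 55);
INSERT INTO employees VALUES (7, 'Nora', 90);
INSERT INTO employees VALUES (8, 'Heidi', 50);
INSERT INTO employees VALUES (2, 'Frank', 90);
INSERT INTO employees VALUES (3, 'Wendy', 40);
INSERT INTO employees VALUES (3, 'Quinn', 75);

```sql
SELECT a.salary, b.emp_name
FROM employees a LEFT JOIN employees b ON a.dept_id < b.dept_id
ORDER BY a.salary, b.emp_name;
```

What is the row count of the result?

19

LEFT JOIN keeps every row from `employees a`; unmatched rows get NULL for `employees b`'s columns.
Matching on a.dept_id < b.dept_id.
- dept_id=3: 2 matching b row(s), so 2 row(s) emitted.
- dept_id=1: 6 matching b row(s), so 6 row(s) emitted.
- dept_id=7: 1 matching b row(s), so 1 row(s) emitted.
- dept_id=8: no b row matches, row kept with b columns NULL.
- dept_id=2: 5 matching b row(s), so 5 row(s) emitted.
- dept_id=3: 2 matching b row(s), so 2 row(s) emitted.
- dept_id=3: 2 matching b row(s), so 2 row(s) emitted.
Total: 18 matched + 1 padded = 19 rows.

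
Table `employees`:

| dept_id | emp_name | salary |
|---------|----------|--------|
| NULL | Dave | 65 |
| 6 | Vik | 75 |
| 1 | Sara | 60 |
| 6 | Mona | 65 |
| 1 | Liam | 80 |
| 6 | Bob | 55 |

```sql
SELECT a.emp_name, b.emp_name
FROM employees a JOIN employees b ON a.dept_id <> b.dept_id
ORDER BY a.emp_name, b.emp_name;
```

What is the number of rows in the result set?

12

INNER JOIN keeps only pairs where the ON condition holds.
Matching on a.dept_id <> b.dept_id. A NULL in a compared column never satisfies the condition.
- dept_id=NULL: no matching b row, dropped.
- dept_id=6: 2 matching b row(s), so 2 row(s) emitted.
- dept_id=1: 3 matching b row(s), so 3 row(s) emitted.
- dept_id=6: 2 matching b row(s), so 2 row(s) emitted.
- dept_id=1: 3 matching b row(s), so 3 row(s) emitted.
- dept_id=6: 2 matching b row(s), so 2 row(s) emitted.
Total: 12 rows.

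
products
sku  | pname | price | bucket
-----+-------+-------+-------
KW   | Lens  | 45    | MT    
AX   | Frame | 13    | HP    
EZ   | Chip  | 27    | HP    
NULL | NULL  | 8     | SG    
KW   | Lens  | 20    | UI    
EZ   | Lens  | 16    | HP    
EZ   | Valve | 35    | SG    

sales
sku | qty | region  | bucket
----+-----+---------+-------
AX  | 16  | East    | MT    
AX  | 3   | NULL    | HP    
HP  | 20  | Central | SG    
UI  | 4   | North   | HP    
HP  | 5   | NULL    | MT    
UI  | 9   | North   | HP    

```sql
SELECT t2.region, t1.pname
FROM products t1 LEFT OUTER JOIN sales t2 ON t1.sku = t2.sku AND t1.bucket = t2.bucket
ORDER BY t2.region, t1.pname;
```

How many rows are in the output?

7

LEFT JOIN keeps every row from `products`; unmatched rows get NULL for `sales`'s columns.
Matching on t1.sku = t2.sku AND t1.bucket = t2.bucket. A NULL in a compared column never satisfies the condition.
Matched pairs: 1; unmatched t1 rows kept: 6.
Total: 1 matched + 6 padded = 7 rows.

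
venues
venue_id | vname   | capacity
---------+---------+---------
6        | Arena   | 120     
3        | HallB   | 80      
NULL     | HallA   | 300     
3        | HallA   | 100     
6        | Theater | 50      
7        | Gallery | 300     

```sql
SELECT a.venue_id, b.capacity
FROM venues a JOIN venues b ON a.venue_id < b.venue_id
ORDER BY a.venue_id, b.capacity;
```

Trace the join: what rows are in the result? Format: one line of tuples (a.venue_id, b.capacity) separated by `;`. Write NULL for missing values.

(3, 50); (3, 50); (3, 120); (3, 120); (3, 300); (3, 300); (6, 300); (6, 300)

INNER JOIN keeps only pairs where the ON condition holds.
Matching on a.venue_id < b.venue_id. A NULL in a compared column never satisfies the condition.
- a[0] venue_id=6 → 1 match(es) in b → 1 row(s).
- a[1] venue_id=3 → 3 match(es) in b → 3 row(s).
- a[2] venue_id=NULL → no match; dropped.
- a[3] venue_id=3 → 3 match(es) in b → 3 row(s).
- a[4] venue_id=6 → 1 match(es) in b → 1 row(s).
- a[5] venue_id=7 → no match; dropped.
After projecting and ordering:
a.venue_id | b.capacity
3 | 50
3 | 50
3 | 120
3 | 120
3 | 300
3 | 300
6 | 300
6 | 300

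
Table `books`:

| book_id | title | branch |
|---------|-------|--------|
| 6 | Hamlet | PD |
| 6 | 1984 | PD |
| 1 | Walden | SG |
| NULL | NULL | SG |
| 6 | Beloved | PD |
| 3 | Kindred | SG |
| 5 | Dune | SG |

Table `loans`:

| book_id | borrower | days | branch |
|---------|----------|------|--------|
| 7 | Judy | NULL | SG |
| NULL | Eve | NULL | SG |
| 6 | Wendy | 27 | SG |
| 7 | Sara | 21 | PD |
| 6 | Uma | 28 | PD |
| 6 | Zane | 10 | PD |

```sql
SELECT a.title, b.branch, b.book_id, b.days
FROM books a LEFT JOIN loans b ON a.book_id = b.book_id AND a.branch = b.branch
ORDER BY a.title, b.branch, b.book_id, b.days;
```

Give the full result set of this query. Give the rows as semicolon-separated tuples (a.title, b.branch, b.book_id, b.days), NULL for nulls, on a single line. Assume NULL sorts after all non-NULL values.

(1984, PD, 6, 10); (1984, PD, 6, 28); (Beloved, PD, 6, 10); (Beloved, PD, 6, 28); (Dune, NULL, NULL, NULL); (Hamlet, PD, 6, 10); (Hamlet, PD, 6, 28); (Kindred, NULL, NULL, NULL); (Walden, NULL, NULL, NULL); (NULL, NULL, NULL, NULL)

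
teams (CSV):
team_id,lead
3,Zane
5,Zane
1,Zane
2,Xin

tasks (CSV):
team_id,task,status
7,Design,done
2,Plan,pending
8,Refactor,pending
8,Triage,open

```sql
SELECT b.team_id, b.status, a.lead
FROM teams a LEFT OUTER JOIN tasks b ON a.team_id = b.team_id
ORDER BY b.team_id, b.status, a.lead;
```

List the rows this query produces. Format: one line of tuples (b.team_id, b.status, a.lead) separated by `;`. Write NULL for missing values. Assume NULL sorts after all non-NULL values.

(2, pending, Xin); (NULL, NULL, Zane); (NULL, NULL, Zane); (NULL, NULL, Zane)

LEFT JOIN keeps every row from `teams`; unmatched rows get NULL for `tasks`'s columns.
Matching on a.team_id = b.team_id.
Matched pairs: 1; unmatched a rows kept: 3.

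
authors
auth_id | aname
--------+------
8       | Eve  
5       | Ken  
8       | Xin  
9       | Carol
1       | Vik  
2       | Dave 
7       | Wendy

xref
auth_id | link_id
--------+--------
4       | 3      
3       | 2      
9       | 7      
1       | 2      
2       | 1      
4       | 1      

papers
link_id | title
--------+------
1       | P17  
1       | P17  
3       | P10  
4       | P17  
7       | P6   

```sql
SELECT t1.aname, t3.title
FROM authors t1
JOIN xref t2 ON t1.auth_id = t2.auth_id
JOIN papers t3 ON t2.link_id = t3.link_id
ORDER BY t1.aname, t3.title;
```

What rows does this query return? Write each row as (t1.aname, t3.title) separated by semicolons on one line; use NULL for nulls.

Joins associate left-to-right: authors INNER JOIN xref on auth_id gives 3 intermediate row(s).
Then INNER JOIN `papers t3` on link_id: keep only rows whose t2.link_id appears in t3.

(Carol, P6); (Dave, P17); (Dave, P17)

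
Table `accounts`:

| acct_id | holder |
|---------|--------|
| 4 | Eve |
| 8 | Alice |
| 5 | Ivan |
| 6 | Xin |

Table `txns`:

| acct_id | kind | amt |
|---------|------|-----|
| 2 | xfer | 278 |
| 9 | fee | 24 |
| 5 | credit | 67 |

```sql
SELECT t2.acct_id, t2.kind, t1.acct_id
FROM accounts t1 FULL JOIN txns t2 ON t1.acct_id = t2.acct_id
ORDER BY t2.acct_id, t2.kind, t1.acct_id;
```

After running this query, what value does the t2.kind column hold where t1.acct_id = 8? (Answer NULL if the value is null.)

NULL

FULL OUTER JOIN keeps every row from both sides; unmatched rows get NULL for the other side's columns.
Matching on t1.acct_id = t2.acct_id.
- t1[0] acct_id=4 → no match; kept with NULLs on the t2 side.
- t1[1] acct_id=8 → no match; kept with NULLs on the t2 side.
- t1[2] acct_id=5 → 1 match(es) in t2 → 1 row(s).
- t1[3] acct_id=6 → no match; kept with NULLs on the t2 side.
- 2 t2 row(s) had no t1 match → kept, t1 columns NULL.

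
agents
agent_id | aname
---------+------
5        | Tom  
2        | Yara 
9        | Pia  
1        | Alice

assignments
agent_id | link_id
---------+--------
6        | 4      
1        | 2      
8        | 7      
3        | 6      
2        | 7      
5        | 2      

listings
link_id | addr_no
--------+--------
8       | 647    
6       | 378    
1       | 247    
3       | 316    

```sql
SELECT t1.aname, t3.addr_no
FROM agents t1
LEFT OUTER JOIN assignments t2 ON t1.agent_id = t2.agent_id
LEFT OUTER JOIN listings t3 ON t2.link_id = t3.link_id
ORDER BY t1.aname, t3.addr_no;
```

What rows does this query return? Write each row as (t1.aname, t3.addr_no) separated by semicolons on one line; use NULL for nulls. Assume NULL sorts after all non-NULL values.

Step 1 — t1 LEFT JOIN t2 on agent_id → 4 row(s).
Then LEFT JOIN `listings t3` on link_id: each of those 4 rows is kept; rows whose t2.link_id has no match in t3 get NULL for t3's columns.

(Alice, NULL); (Pia, NULL); (Tom, NULL); (Yara, NULL)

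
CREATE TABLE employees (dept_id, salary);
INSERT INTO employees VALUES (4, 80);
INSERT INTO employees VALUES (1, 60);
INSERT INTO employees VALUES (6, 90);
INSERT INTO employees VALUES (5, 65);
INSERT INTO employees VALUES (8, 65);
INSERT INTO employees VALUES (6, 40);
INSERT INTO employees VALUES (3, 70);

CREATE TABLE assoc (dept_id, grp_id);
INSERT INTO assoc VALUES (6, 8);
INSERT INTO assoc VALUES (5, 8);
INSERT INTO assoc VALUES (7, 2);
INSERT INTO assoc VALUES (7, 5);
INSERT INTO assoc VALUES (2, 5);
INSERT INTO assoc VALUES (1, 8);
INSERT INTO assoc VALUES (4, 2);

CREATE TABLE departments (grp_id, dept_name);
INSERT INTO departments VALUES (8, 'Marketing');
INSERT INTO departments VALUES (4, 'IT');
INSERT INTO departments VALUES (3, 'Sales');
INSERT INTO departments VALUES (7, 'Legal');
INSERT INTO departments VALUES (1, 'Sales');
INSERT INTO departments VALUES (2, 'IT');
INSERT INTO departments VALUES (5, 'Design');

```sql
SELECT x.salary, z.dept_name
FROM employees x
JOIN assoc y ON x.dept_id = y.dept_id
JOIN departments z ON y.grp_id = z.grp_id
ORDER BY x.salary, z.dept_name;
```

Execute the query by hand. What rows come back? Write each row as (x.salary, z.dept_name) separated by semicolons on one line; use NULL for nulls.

Evaluate left to right. First `employees x INNER JOIN assoc y` on dept_id: 5 row(s).
Then INNER JOIN `departments z` on grp_id: keep only rows whose y.grp_id appears in z.

(40, Marketing); (60, Marketing); (65, Marketing); (80, IT); (90, Marketing)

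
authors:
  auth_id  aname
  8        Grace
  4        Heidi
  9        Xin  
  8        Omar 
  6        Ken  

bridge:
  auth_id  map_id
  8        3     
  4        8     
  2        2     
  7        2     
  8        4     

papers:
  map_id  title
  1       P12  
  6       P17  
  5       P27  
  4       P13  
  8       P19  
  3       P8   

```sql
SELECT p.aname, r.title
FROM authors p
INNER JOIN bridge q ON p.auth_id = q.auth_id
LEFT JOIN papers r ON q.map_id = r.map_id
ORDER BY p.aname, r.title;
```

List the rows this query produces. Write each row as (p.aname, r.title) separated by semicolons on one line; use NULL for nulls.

(Grace, P13); (Grace, P8); (Heidi, P19); (Omar, P13); (Omar, P8)

Joins associate left-to-right: authors INNER JOIN bridge on auth_id gives 5 intermediate row(s).
Then LEFT JOIN `papers r` on map_id: each of those 5 rows is kept; rows whose q.map_id has no match in r get NULL for r's columns.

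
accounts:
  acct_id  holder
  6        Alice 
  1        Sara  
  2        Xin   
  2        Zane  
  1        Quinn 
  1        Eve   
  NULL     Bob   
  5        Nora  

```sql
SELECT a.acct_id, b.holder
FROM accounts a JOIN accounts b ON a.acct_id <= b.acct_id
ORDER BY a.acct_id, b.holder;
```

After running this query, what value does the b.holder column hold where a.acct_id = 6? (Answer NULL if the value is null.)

Alice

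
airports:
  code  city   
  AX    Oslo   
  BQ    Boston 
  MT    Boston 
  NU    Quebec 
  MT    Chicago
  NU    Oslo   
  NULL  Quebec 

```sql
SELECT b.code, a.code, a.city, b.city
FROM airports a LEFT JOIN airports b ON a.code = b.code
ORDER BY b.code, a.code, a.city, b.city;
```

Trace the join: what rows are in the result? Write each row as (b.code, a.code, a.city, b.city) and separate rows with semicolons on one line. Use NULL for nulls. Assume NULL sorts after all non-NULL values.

(AX, AX, Oslo, Oslo); (BQ, BQ, Boston, Boston); (MT, MT, Boston, Boston); (MT, MT, Boston, Chicago); (MT, MT, Chicago, Boston); (MT, MT, Chicago, Chicago); (NU, NU, Oslo, Oslo); (NU, NU, Oslo, Quebec); (NU, NU, Quebec, Oslo); (NU, NU, Quebec, Quebec); (NULL, NULL, Quebec, NULL)

LEFT JOIN keeps every row from `airports a`; unmatched rows get NULL for `airports b`'s columns.
Matching on a.code = b.code. A NULL in a compared column never satisfies the condition.
Matched pairs: 10; unmatched a rows kept: 1.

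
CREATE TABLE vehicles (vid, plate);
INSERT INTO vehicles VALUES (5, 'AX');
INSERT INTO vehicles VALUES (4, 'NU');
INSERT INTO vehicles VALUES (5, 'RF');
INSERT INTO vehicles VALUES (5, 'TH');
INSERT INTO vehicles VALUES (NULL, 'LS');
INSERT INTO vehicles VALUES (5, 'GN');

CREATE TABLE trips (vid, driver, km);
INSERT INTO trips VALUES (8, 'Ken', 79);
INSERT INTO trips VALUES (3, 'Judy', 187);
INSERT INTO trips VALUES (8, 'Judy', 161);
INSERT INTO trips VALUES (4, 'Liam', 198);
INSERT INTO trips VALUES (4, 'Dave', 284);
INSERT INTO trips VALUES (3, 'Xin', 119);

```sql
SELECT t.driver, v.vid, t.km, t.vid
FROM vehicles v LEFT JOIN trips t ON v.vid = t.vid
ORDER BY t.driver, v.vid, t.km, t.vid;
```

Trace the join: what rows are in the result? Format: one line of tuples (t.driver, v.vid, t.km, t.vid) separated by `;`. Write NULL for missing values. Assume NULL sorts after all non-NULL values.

(Dave, 4, 284, 4); (Liam, 4, 198, 4); (NULL, 5, NULL, NULL); (NULL, 5, NULL, NULL); (NULL, 5, NULL, NULL); (NULL, 5, NULL, NULL); (NULL, NULL, NULL, NULL)

LEFT JOIN keeps every row from `vehicles`; unmatched rows get NULL for `trips`'s columns.
Matching on v.vid = t.vid. A NULL in a compared column never satisfies the condition.
- v[0] vid=5 → no match; kept with NULLs on the t side.
- v[1] vid=4 → 2 match(es) in t → 2 row(s).
- v[2] vid=5 → no match; kept with NULLs on the t side.
- v[3] vid=5 → no match; kept with NULLs on the t side.
- v[4] vid=NULL → no match; kept with NULLs on the t side.
- v[5] vid=5 → no match; kept with NULLs on the t side.
After projecting and ordering:
t.driver | v.vid | t.km | t.vid
Dave | 4 | 284 | 4
Liam | 4 | 198 | 4
NULL | 5 | NULL | NULL
NULL | 5 | NULL | NULL
NULL | 5 | NULL | NULL
NULL | 5 | NULL | NULL
NULL | NULL | NULL | NULL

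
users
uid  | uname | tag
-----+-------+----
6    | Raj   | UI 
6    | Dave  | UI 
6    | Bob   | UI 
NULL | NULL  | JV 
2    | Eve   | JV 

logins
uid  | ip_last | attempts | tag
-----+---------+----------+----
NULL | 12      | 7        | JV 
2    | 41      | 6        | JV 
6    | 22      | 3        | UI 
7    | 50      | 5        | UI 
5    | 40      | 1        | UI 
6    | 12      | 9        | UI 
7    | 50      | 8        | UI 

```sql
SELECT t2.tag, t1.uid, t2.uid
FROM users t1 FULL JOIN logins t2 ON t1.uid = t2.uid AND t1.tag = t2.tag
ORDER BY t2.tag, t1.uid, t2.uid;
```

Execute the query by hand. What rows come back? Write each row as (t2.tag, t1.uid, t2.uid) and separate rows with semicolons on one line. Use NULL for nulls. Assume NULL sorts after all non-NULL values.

(JV, 2, 2); (JV, NULL, NULL); (UI, 6, 6); (UI, 6, 6); (UI, 6, 6); (UI, 6, 6); (UI, 6, 6); (UI, 6, 6); (UI, NULL, 5); (UI, NULL, 7); (UI, NULL, 7); (NULL, NULL, NULL)

FULL OUTER JOIN keeps every row from both sides; unmatched rows get NULL for the other side's columns.
Matching on t1.uid = t2.uid AND t1.tag = t2.tag. A NULL in a compared column never satisfies the condition.
- uid=6, tag=UI: 2 matching t2 row(s), so 2 row(s) emitted.
- uid=6, tag=UI: 2 matching t2 row(s), so 2 row(s) emitted.
- uid=6, tag=UI: 2 matching t2 row(s), so 2 row(s) emitted.
- uid=NULL, tag=JV: no t2 row matches, row kept with t2 columns NULL.
- uid=2, tag=JV: 1 matching t2 row(s), so 1 row(s) emitted.
- 4 t2 row(s) had no t1 match → kept, t1 columns NULL.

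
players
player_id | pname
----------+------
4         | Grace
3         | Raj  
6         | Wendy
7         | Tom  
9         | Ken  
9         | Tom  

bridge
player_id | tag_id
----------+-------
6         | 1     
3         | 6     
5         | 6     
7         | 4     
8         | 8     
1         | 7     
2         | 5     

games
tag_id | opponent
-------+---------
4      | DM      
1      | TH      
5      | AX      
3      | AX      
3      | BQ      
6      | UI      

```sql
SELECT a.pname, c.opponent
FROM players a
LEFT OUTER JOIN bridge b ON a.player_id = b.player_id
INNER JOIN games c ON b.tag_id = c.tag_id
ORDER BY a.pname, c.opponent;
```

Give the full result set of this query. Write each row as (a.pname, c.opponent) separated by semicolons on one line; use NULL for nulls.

(Raj, UI); (Tom, DM); (Wendy, TH)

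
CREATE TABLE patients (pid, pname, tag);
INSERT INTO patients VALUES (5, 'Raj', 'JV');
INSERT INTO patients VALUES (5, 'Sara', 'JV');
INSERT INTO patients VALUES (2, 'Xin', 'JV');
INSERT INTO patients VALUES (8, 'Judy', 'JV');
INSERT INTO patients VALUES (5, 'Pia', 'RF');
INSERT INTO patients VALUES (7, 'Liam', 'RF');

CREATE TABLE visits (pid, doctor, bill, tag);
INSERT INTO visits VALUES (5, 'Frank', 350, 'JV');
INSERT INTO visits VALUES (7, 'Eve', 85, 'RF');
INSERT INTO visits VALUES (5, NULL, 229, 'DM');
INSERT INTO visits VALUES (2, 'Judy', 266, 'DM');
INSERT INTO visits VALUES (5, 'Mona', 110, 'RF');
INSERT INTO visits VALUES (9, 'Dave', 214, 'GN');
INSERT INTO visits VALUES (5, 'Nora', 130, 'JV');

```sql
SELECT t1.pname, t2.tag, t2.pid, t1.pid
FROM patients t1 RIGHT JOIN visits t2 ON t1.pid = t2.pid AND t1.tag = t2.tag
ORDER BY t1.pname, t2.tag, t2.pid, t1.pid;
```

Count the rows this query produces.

9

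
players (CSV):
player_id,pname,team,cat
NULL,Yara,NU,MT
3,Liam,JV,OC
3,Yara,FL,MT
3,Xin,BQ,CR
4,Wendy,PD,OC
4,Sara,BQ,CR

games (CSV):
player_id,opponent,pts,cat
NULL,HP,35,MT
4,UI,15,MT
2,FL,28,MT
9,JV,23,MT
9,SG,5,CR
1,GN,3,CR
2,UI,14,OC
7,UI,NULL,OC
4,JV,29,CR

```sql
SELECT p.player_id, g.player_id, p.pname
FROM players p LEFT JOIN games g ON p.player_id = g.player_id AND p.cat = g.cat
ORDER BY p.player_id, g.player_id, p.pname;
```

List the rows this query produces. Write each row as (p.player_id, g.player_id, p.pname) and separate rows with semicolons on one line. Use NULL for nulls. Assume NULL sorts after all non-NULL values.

(3, NULL, Liam); (3, NULL, Xin); (3, NULL, Yara); (4, 4, Sara); (4, NULL, Wendy); (NULL, NULL, Yara)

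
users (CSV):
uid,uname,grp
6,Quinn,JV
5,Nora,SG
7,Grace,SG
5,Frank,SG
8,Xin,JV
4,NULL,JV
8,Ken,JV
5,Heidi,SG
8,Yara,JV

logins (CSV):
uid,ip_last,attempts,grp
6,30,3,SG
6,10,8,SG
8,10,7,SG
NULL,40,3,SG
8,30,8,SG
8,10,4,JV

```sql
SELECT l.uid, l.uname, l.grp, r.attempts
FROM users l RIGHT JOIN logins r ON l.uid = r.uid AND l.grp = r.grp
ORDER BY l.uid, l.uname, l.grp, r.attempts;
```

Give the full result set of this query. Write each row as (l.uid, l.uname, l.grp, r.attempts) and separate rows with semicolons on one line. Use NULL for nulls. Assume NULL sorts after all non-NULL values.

RIGHT JOIN keeps every row from `logins`; unmatched rows get NULL for `users`'s columns.
Matching on l.uid = r.uid AND l.grp = r.grp. A NULL in a compared column never satisfies the condition.
Matched pairs: 3; unmatched r rows kept: 5.

(8, Ken, JV, 4); (8, Xin, JV, 4); (8, Yara, JV, 4); (NULL, NULL, NULL, 3); (NULL, NULL, NULL, 3); (NULL, NULL, NULL, 7); (NULL, NULL, NULL, 8); (NULL, NULL, NULL, 8)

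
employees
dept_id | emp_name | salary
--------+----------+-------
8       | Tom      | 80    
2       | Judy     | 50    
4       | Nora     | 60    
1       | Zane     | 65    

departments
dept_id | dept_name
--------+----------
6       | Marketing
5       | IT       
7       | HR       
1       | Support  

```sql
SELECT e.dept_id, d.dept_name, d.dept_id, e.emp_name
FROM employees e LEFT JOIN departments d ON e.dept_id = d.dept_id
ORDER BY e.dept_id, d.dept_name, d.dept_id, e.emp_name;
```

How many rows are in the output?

LEFT JOIN keeps every row from `employees`; unmatched rows get NULL for `departments`'s columns.
Matching on e.dept_id = d.dept_id.
- e (dept_id=8) has no partner → padded with NULL.
- e (dept_id=2) has no partner → padded with NULL.
- e (dept_id=4) has no partner → padded with NULL.
- e (dept_id=1) pairs with 1 row(s) of d.
Total: 1 matched + 3 padded = 4 rows.

4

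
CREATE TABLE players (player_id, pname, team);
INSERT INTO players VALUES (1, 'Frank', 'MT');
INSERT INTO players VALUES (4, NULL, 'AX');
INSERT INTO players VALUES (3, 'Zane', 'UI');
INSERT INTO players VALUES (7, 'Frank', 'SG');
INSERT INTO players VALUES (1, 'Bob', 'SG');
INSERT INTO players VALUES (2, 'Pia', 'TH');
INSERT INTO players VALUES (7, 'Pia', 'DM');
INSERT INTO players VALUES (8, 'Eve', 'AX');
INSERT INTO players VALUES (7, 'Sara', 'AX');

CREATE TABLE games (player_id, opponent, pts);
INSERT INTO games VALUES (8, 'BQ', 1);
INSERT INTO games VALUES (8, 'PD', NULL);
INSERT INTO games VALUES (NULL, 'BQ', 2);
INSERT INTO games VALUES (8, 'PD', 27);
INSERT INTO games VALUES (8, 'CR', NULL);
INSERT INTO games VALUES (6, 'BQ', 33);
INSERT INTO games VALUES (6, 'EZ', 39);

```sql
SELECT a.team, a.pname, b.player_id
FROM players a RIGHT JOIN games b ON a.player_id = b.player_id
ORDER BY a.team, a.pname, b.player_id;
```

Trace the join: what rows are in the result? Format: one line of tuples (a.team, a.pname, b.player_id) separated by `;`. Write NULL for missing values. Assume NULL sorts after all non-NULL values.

RIGHT JOIN keeps every row from `games`; unmatched rows get NULL for `players`'s columns.
Matching on a.player_id = b.player_id. A NULL in a compared column never satisfies the condition.
- a[0] player_id=1 → no match.
- a[1] player_id=4 → no match.
- a[2] player_id=3 → no match.
- a[3] player_id=7 → no match.
- a[4] player_id=1 → no match.
- a[5] player_id=2 → no match.
- a[6] player_id=7 → no match.
- a[7] player_id=8 → 4 match(es) in b → 4 row(s).
- a[8] player_id=7 → no match.
- 3 b row(s) had no a match → kept, a columns NULL.
After projecting and ordering:
a.team | a.pname | b.player_id
AX | Eve | 8
AX | Eve | 8
AX | Eve | 8
AX | Eve | 8
NULL | NULL | 6
NULL | NULL | 6
NULL | NULL | NULL

(AX, Eve, 8); (AX, Eve, 8); (AX, Eve, 8); (AX, Eve, 8); (NULL, NULL, 6); (NULL, NULL, 6); (NULL, NULL, NULL)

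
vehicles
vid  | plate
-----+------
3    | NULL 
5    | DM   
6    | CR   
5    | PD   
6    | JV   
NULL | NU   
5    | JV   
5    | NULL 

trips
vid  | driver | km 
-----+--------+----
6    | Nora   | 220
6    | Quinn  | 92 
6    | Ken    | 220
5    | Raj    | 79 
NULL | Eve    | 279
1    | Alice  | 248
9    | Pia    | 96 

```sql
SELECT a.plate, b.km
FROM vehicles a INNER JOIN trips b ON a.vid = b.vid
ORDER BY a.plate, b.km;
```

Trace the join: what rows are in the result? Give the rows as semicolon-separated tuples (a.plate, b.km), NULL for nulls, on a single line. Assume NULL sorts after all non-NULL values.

INNER JOIN keeps only pairs where the ON condition holds.
Matching on a.vid = b.vid. A NULL in a compared column never satisfies the condition.
- a row (vid=3): no match → dropped.
- a row (vid=5): matches 1 b row(s) → 1 output row(s).
- a row (vid=6): matches 3 b row(s) → 3 output row(s).
- a row (vid=5): matches 1 b row(s) → 1 output row(s).
- a row (vid=6): matches 3 b row(s) → 3 output row(s).
- a row (vid=NULL): no match → dropped.
- a row (vid=5): matches 1 b row(s) → 1 output row(s).
- a row (vid=5): matches 1 b row(s) → 1 output row(s).
After projecting and ordering:
a.plate | b.km
CR | 92
CR | 220
CR | 220
DM | 79
JV | 79
JV | 92
JV | 220
JV | 220
PD | 79
NULL | 79

(CR, 92); (CR, 220); (CR, 220); (DM, 79); (JV, 79); (JV, 92); (JV, 220); (JV, 220); (PD, 79); (NULL, 79)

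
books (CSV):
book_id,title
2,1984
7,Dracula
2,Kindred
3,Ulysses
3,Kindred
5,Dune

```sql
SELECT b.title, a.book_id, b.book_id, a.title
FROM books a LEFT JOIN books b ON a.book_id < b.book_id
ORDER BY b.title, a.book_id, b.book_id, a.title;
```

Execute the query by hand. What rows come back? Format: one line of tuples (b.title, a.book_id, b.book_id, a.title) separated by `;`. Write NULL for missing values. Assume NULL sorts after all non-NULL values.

(Dracula, 2, 7, 1984); (Dracula, 2, 7, Kindred); (Dracula, 3, 7, Kindred); (Dracula, 3, 7, Ulysses); (Dracula, 5, 7, Dune); (Dune, 2, 5, 1984); (Dune, 2, 5, Kindred); (Dune, 3, 5, Kindred); (Dune, 3, 5, Ulysses); (Kindred, 2, 3, 1984); (Kindred, 2, 3, Kindred); (Ulysses, 2, 3, 1984); (Ulysses, 2, 3, Kindred); (NULL, 7, NULL, Dracula)

LEFT JOIN keeps every row from `books a`; unmatched rows get NULL for `books b`'s columns.
Matching on a.book_id < b.book_id.
- a row (book_id=2): matches 4 b row(s) → 4 output row(s).
- a row (book_id=7): no match → kept, b columns NULL.
- a row (book_id=2): matches 4 b row(s) → 4 output row(s).
- a row (book_id=3): matches 2 b row(s) → 2 output row(s).
- a row (book_id=3): matches 2 b row(s) → 2 output row(s).
- a row (book_id=5): matches 1 b row(s) → 1 output row(s).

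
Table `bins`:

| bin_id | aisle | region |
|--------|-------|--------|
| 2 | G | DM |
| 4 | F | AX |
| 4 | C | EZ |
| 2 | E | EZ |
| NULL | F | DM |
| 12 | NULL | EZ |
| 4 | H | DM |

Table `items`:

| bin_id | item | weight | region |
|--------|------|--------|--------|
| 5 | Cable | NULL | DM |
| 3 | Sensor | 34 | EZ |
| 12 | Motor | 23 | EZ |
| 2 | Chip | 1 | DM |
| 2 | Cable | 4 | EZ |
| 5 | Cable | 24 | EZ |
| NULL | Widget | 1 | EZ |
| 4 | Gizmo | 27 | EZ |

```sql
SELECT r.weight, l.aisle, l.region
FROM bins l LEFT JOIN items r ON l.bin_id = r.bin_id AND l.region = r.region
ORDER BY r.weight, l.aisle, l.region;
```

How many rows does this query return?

7

LEFT JOIN keeps every row from `bins`; unmatched rows get NULL for `items`'s columns.
Matching on l.bin_id = r.bin_id AND l.region = r.region. A NULL in a compared column never satisfies the condition.
- l row (bin_id=2, region=DM): matches 1 r row(s) → 1 output row(s).
- l row (bin_id=4, region=AX): no match → kept, r columns NULL.
- l row (bin_id=4, region=EZ): matches 1 r row(s) → 1 output row(s).
- l row (bin_id=2, region=EZ): matches 1 r row(s) → 1 output row(s).
- l row (bin_id=NULL, region=DM): no match → kept, r columns NULL.
- l row (bin_id=12, region=EZ): matches 1 r row(s) → 1 output row(s).
- l row (bin_id=4, region=DM): no match → kept, r columns NULL.
Total: 4 matched + 3 padded = 7 rows.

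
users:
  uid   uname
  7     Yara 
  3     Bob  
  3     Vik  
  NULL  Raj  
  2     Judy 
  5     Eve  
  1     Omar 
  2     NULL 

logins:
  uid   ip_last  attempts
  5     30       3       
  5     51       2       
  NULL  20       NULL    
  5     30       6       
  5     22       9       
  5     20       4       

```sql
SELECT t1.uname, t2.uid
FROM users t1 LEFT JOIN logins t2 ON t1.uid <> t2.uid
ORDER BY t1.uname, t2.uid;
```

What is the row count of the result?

32

LEFT JOIN keeps every row from `users`; unmatched rows get NULL for `logins`'s columns.
Matching on t1.uid <> t2.uid. A NULL in a compared column never satisfies the condition.
- t1 (uid=7) pairs with 5 row(s) of t2.
- t1 (uid=3) pairs with 5 row(s) of t2.
- t1 (uid=3) pairs with 5 row(s) of t2.
- t1 (uid=NULL) has no partner → padded with NULL.
- t1 (uid=2) pairs with 5 row(s) of t2.
- t1 (uid=5) has no partner → padded with NULL.
- t1 (uid=1) pairs with 5 row(s) of t2.
- t1 (uid=2) pairs with 5 row(s) of t2.
Total: 30 matched + 2 padded = 32 rows.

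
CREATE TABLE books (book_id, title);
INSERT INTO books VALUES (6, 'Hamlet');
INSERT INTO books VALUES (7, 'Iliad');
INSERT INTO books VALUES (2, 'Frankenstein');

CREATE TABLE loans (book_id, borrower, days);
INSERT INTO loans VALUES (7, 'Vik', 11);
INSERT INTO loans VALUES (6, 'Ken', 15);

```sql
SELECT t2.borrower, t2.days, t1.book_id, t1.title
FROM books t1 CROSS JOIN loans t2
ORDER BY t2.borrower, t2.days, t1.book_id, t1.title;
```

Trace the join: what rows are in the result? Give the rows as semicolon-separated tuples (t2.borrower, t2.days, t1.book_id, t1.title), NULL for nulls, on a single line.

(Ken, 15, 2, Frankenstein); (Ken, 15, 6, Hamlet); (Ken, 15, 7, Iliad); (Vik, 11, 2, Frankenstein); (Vik, 11, 6, Hamlet); (Vik, 11, 7, Iliad)

CROSS JOIN pairs every row of `books` with every row of `loans`: 3 × 2 = 6 rows.
After projecting and ordering:
t2.borrower | t2.days | t1.book_id | t1.title
Ken | 15 | 2 | Frankenstein
Ken | 15 | 6 | Hamlet
Ken | 15 | 7 | Iliad
Vik | 11 | 2 | Frankenstein
Vik | 11 | 6 | Hamlet
Vik | 11 | 7 | Iliad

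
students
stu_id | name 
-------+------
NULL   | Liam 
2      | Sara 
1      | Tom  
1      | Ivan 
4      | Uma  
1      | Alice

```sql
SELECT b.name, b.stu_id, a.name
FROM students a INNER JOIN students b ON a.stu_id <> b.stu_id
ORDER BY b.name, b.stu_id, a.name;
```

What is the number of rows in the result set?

INNER JOIN keeps only pairs where the ON condition holds.
Matching on a.stu_id <> b.stu_id. A NULL in a compared column never satisfies the condition.
- a row (stu_id=NULL): no match → dropped.
- a row (stu_id=2): matches 4 b row(s) → 4 output row(s).
- a row (stu_id=1): matches 2 b row(s) → 2 output row(s).
- a row (stu_id=1): matches 2 b row(s) → 2 output row(s).
- a row (stu_id=4): matches 4 b row(s) → 4 output row(s).
- a row (stu_id=1): matches 2 b row(s) → 2 output row(s).
Total: 14 rows.

14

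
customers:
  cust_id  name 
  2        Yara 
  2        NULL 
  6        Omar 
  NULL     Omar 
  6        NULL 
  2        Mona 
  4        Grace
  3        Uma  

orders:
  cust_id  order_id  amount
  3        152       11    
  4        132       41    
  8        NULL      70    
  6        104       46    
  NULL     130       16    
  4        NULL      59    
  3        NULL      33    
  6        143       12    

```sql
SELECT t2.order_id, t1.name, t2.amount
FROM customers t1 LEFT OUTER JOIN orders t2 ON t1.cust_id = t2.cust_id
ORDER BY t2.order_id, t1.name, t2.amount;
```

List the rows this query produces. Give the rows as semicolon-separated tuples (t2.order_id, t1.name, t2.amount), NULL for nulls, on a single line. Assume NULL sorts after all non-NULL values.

LEFT JOIN keeps every row from `customers`; unmatched rows get NULL for `orders`'s columns.
Matching on t1.cust_id = t2.cust_id. A NULL in a compared column never satisfies the condition.
Matched pairs: 8; unmatched t1 rows kept: 4.

(104, Omar, 46); (104, NULL, 46); (132, Grace, 41); (143, Omar, 12); (143, NULL, 12); (152, Uma, 11); (NULL, Grace, 59); (NULL, Mona, NULL); (NULL, Omar, NULL); (NULL, Uma, 33); (NULL, Yara, NULL); (NULL, NULL, NULL)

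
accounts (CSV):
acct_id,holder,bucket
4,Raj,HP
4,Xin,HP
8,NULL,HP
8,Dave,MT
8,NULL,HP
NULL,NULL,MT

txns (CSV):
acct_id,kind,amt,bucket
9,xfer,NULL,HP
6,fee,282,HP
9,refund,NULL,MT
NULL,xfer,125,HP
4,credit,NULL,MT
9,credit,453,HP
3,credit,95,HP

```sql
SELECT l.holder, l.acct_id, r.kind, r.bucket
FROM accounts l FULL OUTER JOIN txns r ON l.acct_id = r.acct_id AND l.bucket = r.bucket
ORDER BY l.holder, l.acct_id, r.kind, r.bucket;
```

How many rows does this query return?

13

FULL OUTER JOIN keeps every row from both sides; unmatched rows get NULL for the other side's columns.
Matching on l.acct_id = r.acct_id AND l.bucket = r.bucket. A NULL in a compared column never satisfies the condition.
Matched pairs: 0; unmatched l rows kept: 6; unmatched r rows kept: 7.
Total: 0 matched + 13 padded = 13 rows.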